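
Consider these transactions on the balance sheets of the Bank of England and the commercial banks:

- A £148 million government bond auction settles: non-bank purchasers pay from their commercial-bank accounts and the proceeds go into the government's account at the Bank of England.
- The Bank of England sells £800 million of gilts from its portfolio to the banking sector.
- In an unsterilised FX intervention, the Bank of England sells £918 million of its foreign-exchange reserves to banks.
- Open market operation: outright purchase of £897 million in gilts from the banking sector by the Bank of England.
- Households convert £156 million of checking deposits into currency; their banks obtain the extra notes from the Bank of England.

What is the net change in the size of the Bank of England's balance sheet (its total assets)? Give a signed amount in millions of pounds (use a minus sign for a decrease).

Bank of England balance sheet:
  Assets:      Securities +£97M, Foreign assets −£918M
  Liabilities: Bank reserves −£1125M, Currency in circulation +£156M, Government deposits +£148M
Commercial banking system:
  Assets:      Reserves at CB −£1125M, Securities −£97M, Foreign assets +£918M
  Liabilities: Checkable deposits −£304M
Change in total Bank of England assets = -£821 million.

-£821 million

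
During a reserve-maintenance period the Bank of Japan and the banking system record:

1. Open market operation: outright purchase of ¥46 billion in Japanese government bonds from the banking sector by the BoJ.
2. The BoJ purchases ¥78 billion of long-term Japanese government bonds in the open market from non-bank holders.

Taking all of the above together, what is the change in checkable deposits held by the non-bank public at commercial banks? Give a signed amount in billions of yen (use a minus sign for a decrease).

BoJ balance sheet:
  Assets:      Securities +¥124B
  Liabilities: Bank reserves +¥124B
Commercial banking system:
  Assets:      Reserves at CB +¥124B, Securities −¥46B
  Liabilities: Checkable deposits +¥78B
So the change in checkable deposits held by the non-bank public at commercial banks is +¥78 billion.

+¥78 billion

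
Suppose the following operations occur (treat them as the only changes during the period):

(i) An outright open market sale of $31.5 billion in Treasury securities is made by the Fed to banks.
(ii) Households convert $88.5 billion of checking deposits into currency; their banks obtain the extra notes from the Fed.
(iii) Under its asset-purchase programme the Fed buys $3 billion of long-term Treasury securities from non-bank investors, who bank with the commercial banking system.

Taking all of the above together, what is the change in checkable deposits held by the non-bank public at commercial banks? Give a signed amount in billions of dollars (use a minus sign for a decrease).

-$85.5 billion

Fed balance sheet:
  Assets:      Securities −$28.5B
  Liabilities: Bank reserves −$117B, Currency in circulation +$88.5B
Commercial banking system:
  Assets:      Reserves at CB −$117B, Securities +$31.5B
  Liabilities: Checkable deposits −$85.5B
So the change in checkable deposits held by the non-bank public at commercial banks is -$85.5 billion.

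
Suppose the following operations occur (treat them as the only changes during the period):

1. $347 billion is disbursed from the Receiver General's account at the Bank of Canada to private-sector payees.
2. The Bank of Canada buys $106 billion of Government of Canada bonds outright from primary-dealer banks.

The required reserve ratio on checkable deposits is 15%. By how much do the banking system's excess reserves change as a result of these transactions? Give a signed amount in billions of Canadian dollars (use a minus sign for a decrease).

+$400.95 billion

Government spending $347 billion: reserves +$347B, deposits +$347B.
OMO purchase (from banks) $106 billion: reserves +$106B, deposits 0.
Totals: Δreserves = +$453B, Δdeposits = +$347B.
Δrequired reserves = 15% × +$347B = +$52.05B.
Δexcess reserves = Δreserves − Δrequired = +$453B − (+$52.05B) = +$400.95 billion.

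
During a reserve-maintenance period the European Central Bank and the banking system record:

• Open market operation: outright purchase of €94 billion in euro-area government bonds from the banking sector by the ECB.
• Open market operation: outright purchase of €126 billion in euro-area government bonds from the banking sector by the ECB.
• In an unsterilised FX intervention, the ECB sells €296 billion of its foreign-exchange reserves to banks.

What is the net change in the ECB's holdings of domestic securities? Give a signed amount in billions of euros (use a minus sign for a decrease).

OMO purchase (from banks) €94 billion: securities added to the ECB's portfolio → +€94B.
OMO purchase (from banks) €126 billion: securities added to the ECB's portfolio → +€126B.
FX sale €296 billion: the ECB's securities portfolio is untouched → 0.
Net: 94 + 126 + 0 = +€220 billion.

+€220 billion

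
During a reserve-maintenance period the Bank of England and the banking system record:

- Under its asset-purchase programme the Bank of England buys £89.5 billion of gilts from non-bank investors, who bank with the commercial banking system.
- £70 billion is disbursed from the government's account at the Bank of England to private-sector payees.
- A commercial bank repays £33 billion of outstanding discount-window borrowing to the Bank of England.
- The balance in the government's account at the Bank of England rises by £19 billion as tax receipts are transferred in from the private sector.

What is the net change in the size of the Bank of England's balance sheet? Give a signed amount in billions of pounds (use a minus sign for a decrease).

Bank of England balance sheet:
  Assets:      Securities +£89.5B, Loans to banks −£33B
  Liabilities: Bank reserves +£107.5B, Government deposits −£51B
Commercial banking system:
  Assets:      Reserves at CB +£107.5B
  Liabilities: Checkable deposits +£140.5B, Borrowings from CB −£33B
Change in total Bank of England assets = +£56.5 billion.

+£56.5 billion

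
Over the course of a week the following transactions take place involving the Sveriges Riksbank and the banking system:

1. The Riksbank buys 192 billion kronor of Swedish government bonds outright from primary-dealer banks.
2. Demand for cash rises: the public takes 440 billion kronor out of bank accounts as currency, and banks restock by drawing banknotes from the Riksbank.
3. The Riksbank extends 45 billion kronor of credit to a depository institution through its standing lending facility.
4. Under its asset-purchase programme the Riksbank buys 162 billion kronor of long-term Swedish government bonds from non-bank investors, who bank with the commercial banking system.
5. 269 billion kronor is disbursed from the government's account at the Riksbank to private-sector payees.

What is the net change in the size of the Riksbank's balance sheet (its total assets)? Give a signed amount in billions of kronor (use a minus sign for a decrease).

Riksbank balance sheet:
  Assets:      Securities +354B, Loans to banks +45B
  Liabilities: Bank reserves +228B, Currency in circulation +440B, Government deposits −269B
Change in total Riksbank assets = +399 billion.

+399 billion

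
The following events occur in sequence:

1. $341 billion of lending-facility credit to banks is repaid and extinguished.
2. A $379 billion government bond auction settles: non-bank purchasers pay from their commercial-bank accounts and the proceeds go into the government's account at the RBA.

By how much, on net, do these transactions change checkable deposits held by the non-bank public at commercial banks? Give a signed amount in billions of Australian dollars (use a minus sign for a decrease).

Discount-window repayment $341 billion: the counterparty is a bank, so public deposits are unchanged → 0.
Government account inflow $379 billion: non-bank counterparties' bank balances fall → −$379B.
Net: 0 − 379 = -$379 billion.

-$379 billion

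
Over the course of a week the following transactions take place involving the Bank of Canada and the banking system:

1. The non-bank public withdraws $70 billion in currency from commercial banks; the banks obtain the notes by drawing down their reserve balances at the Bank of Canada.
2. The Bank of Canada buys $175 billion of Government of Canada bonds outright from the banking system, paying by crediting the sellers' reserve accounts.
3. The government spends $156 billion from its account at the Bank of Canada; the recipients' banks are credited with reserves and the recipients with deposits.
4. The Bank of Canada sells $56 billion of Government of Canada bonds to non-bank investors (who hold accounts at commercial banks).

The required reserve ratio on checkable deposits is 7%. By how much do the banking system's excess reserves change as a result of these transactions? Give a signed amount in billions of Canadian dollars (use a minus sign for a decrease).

+$202.9 billion

Currency withdrawal $70 billion: reserves −$70B, deposits −$70B.
OMO purchase (from banks) $175 billion: reserves +$175B, deposits 0.
Government spending $156 billion: reserves +$156B, deposits +$156B.
Asset sale (to non-banks) $56 billion: reserves −$56B, deposits −$56B.
Totals: Δreserves = +$205B, Δdeposits = +$30B.
Δrequired reserves = 7% × +$30B = +$2.1B.
Δexcess reserves = Δreserves − Δrequired = +$205B − (+$2.1B) = +$202.9 billion.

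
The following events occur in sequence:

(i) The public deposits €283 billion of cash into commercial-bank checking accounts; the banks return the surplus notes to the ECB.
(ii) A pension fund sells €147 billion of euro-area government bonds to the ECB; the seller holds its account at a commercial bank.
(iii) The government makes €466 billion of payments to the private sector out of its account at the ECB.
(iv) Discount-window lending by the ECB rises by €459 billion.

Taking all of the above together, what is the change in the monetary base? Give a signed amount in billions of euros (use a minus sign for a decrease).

+€1072 billion

ECB balance sheet:
  Assets:      Securities +€147B, Loans to banks +€459B
  Liabilities: Bank reserves +€1355B, Currency in circulation −€283B, Government deposits −€466B
Monetary base = currency + reserves: −€283B + (+€1355B) = +€1072 billion.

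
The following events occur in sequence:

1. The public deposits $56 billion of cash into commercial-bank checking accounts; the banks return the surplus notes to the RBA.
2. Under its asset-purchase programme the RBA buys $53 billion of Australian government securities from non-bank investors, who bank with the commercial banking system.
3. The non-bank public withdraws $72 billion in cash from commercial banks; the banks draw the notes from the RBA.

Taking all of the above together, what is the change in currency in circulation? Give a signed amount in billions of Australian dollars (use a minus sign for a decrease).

+$16 billion

RBA balance sheet:
  Assets:      Securities +$53B
  Liabilities: Bank reserves +$37B, Currency in circulation +$16B
So the change in currency in circulation is +$16 billion.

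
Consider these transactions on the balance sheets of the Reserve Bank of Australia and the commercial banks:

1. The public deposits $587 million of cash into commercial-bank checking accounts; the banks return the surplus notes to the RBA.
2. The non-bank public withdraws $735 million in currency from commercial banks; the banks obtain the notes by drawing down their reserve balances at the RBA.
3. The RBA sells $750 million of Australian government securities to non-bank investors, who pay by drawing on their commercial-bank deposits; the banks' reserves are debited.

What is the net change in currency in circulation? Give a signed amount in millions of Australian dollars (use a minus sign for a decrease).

+$148 million

Currency deposit $587 million: notes return to the central bank → −$587M.
Currency withdrawal $735 million: notes leave the central bank → +$735M.
Asset sale (to non-banks) $750 million: no currency enters or leaves circulation → 0.
Net: −587 + 735 + 0 = +$148 million.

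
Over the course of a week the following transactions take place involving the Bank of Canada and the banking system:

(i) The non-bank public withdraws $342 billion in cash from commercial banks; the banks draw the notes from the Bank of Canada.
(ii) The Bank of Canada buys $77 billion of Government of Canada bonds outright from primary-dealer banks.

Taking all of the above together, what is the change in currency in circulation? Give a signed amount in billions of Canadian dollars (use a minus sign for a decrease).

Bank of Canada balance sheet:
  Assets:      Securities +$77B
  Liabilities: Bank reserves −$265B, Currency in circulation +$342B
Commercial banking system:
  Assets:      Reserves at CB −$265B, Securities −$77B
  Liabilities: Checkable deposits −$342B
So the change in currency in circulation is +$342 billion.

+$342 billion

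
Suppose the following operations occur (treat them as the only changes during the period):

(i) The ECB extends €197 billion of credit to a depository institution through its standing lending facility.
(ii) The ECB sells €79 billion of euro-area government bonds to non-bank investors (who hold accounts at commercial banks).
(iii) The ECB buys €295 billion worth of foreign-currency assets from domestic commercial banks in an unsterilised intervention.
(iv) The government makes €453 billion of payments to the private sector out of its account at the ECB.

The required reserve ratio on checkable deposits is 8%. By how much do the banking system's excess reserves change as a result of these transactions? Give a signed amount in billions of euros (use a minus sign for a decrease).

Discount-window loan €197 billion: reserves +€197B, deposits 0.
Asset sale (to non-banks) €79 billion: reserves −€79B, deposits −€79B.
FX purchase €295 billion: reserves +€295B, deposits 0.
Government spending €453 billion: reserves +€453B, deposits +€453B.
Totals: Δreserves = +€866B, Δdeposits = +€374B.
Δrequired reserves = 8% × +€374B = +€29.92B.
Δexcess reserves = Δreserves − Δrequired = +€866B − (+€29.92B) = +€836.08 billion.

+€836.08 billion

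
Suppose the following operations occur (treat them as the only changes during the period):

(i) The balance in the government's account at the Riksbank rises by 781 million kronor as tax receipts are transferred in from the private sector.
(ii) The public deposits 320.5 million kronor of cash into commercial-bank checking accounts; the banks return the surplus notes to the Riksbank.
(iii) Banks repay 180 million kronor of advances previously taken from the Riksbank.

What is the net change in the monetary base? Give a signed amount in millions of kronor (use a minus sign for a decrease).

Government account inflow 781 million kronor: reserves shift to a non-base liability → −781M.
Currency deposit 320.5 million kronor: just a shift between currency and reserves — both are base money → 0.
Discount-window repayment 180 million kronor: Riksbank balance sheet contracts → −180M.
Net: −781 + 0 − 180 = -961 million.

-961 million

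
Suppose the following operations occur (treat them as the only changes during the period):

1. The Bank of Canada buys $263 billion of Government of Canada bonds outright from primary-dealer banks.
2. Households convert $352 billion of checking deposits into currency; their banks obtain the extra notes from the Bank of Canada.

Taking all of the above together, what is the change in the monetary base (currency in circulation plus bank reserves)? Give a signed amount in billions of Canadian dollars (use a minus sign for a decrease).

OMO purchase (from banks) $263 billion: Bank of Canada balance sheet expands → +$263B.
Currency withdrawal $352 billion: just a shift between currency and reserves — both are base money → 0.
Net: 263 + 0 = +$263 billion.

+$263 billion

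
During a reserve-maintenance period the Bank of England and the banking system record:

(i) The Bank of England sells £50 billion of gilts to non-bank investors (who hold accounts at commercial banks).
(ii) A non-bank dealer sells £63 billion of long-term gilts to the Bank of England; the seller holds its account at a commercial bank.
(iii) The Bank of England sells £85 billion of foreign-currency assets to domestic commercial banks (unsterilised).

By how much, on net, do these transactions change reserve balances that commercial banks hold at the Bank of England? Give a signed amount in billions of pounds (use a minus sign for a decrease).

Asset sale (to non-banks) £50 billion: the non-bank buyers' banks settle from reserves → −£50B.
Asset purchase (from non-banks) £63 billion: the Bank of England pays by crediting reserve accounts → +£63B.
FX sale £85 billion: the buying banks pay out of their reserve balances → −£85B.
Net: −50 + 63 − 85 = -£72 billion.

-£72 billion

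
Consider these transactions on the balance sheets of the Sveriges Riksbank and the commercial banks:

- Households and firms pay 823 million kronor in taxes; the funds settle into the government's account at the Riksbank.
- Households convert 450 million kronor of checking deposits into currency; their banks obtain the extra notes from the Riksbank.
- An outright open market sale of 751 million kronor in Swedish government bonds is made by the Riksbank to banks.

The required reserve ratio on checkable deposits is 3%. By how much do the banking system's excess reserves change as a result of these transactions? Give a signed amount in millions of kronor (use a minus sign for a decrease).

-1985.81 million

Government account inflow 823 million kronor: reserves −823M, deposits −823M.
Currency withdrawal 450 million kronor: reserves −450M, deposits −450M.
OMO sale (to banks) 751 million kronor: reserves −751M, deposits 0.
Totals: Δreserves = −2024M, Δdeposits = −1273M.
Δrequired reserves = 3% × −1273M = −38.19M.
Δexcess reserves = Δreserves − Δrequired = −2024M − (−38.19M) = -1985.81 million.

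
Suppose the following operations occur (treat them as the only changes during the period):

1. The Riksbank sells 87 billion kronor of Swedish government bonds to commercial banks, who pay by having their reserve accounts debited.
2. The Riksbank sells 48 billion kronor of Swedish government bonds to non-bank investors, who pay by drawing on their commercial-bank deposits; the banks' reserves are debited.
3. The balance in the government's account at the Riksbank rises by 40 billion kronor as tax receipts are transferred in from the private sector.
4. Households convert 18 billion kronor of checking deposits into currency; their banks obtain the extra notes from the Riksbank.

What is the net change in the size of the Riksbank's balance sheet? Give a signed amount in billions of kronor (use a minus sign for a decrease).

-135 billion

Riksbank balance sheet:
  Assets:      Securities −135B
  Liabilities: Bank reserves −193B, Currency in circulation +18B, Government deposits +40B
Change in total Riksbank assets = -135 billion.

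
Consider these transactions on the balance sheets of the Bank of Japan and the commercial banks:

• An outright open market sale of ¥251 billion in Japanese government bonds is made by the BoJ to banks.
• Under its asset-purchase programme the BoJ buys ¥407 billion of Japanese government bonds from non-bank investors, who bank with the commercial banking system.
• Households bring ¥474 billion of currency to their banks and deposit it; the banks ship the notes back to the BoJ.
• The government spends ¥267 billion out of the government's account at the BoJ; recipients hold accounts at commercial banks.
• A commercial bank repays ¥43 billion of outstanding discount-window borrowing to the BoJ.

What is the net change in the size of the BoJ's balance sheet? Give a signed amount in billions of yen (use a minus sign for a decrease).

+¥113 billion

BoJ balance sheet:
  Assets:      Securities +¥156B, Loans to banks −¥43B
  Liabilities: Bank reserves +¥854B, Currency in circulation −¥474B, Government deposits −¥267B
Commercial banking system:
  Assets:      Reserves at CB +¥854B, Securities +¥251B
  Liabilities: Checkable deposits +¥1148B, Borrowings from CB −¥43B
Change in total BoJ assets = +¥113 billion.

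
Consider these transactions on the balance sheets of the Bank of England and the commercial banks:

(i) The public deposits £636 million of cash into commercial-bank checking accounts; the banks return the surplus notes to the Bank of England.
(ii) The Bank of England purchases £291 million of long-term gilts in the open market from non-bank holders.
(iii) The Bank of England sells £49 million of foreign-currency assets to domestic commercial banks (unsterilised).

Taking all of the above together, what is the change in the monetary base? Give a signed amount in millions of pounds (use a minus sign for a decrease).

+£242 million

Bank of England balance sheet:
  Assets:      Securities +£291M, Foreign assets −£49M
  Liabilities: Bank reserves +£878M, Currency in circulation −£636M
Commercial banking system:
  Assets:      Reserves at CB +£878M, Foreign assets +£49M
  Liabilities: Checkable deposits +£927M
Monetary base = currency + reserves: −£636M + (+£878M) = +£242 million.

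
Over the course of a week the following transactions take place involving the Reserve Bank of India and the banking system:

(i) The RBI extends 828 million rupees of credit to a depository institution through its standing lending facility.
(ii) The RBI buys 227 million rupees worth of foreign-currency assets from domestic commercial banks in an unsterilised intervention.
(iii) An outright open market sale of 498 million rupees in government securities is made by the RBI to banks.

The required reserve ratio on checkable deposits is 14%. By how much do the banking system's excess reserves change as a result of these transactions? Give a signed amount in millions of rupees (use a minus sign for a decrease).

Discount-window loan 828 million rupees: reserves +828M, deposits 0.
FX purchase 227 million rupees: reserves +227M, deposits 0.
OMO sale (to banks) 498 million rupees: reserves −498M, deposits 0.
Totals: Δreserves = +557M, Δdeposits = 0.
Δrequired reserves = 14% × 0 = 0.
Δexcess reserves = Δreserves − Δrequired = +557M − (0) = +557 million.

+557 million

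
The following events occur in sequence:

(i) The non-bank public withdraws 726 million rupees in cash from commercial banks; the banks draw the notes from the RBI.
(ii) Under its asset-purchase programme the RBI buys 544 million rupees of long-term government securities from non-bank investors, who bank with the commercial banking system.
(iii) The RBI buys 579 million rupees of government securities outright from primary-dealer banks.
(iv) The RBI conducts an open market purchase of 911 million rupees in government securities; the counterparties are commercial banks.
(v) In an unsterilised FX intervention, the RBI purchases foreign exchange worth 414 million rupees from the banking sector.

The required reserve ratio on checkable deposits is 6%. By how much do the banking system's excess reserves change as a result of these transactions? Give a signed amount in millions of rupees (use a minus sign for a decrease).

+1732.92 million

Currency withdrawal 726 million rupees: reserves −726M, deposits −726M.
Asset purchase (from non-banks) 544 million rupees: reserves +544M, deposits +544M.
OMO purchase (from banks) 579 million rupees: reserves +579M, deposits 0.
OMO purchase (from banks) 911 million rupees: reserves +911M, deposits 0.
FX purchase 414 million rupees: reserves +414M, deposits 0.
Totals: Δreserves = +1722M, Δdeposits = −182M.
Δrequired reserves = 6% × −182M = −10.92M.
Δexcess reserves = Δreserves − Δrequired = +1722M − (−10.92M) = +1732.92 million.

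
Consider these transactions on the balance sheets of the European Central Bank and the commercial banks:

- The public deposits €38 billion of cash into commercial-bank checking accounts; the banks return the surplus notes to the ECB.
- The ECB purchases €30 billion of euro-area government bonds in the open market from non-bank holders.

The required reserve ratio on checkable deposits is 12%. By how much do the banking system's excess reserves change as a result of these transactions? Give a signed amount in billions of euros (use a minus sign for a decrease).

+€59.84 billion

Currency deposit €38 billion: reserves +€38B, deposits +€38B.
Asset purchase (from non-banks) €30 billion: reserves +€30B, deposits +€30B.
Totals: Δreserves = +€68B, Δdeposits = +€68B.
Δrequired reserves = 12% × +€68B = +€8.16B.
Δexcess reserves = Δreserves − Δrequired = +€68B − (+€8.16B) = +€59.84 billion.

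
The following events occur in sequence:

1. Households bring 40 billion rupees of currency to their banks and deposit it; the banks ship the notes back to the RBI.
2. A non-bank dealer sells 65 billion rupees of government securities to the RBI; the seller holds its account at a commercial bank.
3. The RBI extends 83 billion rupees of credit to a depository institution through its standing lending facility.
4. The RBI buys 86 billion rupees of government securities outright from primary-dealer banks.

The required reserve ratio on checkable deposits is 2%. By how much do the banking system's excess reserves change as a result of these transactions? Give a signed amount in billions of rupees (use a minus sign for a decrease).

+271.9 billion

Currency deposit 40 billion rupees: reserves +40B, deposits +40B.
Asset purchase (from non-banks) 65 billion rupees: reserves +65B, deposits +65B.
Discount-window loan 83 billion rupees: reserves +83B, deposits 0.
OMO purchase (from banks) 86 billion rupees: reserves +86B, deposits 0.
Totals: Δreserves = +274B, Δdeposits = +105B.
Δrequired reserves = 2% × +105B = +2.1B.
Δexcess reserves = Δreserves − Δrequired = +274B − (+2.1B) = +271.9 billion.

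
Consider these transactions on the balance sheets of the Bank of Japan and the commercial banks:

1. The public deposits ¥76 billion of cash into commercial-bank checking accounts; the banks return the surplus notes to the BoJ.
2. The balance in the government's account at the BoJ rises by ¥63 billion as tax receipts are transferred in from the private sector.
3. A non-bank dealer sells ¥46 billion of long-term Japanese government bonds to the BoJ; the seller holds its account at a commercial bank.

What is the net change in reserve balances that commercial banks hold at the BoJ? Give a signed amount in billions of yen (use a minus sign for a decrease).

Currency deposit ¥76 billion: returned notes are swapped for reserve credit → +¥76B.
Government account inflow ¥63 billion: funds move from bank reserves into the government account → −¥63B.
Asset purchase (from non-banks) ¥46 billion: the BoJ pays by crediting reserve accounts → +¥46B.
Net: 76 − 63 + 46 = +¥59 billion.

+¥59 billion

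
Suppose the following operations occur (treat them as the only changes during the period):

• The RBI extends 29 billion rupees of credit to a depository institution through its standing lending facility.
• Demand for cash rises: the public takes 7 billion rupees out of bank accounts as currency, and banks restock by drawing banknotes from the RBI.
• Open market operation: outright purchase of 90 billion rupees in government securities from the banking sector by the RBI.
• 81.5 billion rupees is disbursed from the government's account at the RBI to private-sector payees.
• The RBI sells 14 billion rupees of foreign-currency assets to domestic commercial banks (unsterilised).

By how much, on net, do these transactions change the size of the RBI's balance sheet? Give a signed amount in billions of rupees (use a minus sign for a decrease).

RBI balance sheet:
  Assets:      Securities +90B, Loans to banks +29B, Foreign assets −14B
  Liabilities: Bank reserves +179.5B, Currency in circulation +7B, Government deposits −81.5B
Commercial banking system:
  Assets:      Reserves at CB +179.5B, Securities −90B, Foreign assets +14B
  Liabilities: Checkable deposits +74.5B, Borrowings from CB +29B
Change in total RBI assets = +105 billion.

+105 billion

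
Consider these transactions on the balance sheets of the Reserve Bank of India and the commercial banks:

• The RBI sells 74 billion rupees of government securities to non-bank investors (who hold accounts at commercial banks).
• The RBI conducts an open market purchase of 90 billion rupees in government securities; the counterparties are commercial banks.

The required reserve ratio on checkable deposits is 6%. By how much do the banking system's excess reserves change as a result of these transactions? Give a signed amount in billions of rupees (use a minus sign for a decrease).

+20.44 billion

Asset sale (to non-banks) 74 billion rupees: reserves −74B, deposits −74B.
OMO purchase (from banks) 90 billion rupees: reserves +90B, deposits 0.
Totals: Δreserves = +16B, Δdeposits = −74B.
Δrequired reserves = 6% × −74B = −4.44B.
Δexcess reserves = Δreserves − Δrequired = +16B − (−4.44B) = +20.44 billion.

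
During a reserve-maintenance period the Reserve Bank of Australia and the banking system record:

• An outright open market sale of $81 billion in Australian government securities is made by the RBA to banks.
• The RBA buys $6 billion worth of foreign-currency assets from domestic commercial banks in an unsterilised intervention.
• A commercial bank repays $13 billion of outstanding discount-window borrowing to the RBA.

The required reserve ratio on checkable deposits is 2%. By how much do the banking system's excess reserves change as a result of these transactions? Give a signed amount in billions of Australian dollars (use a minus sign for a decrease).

-$88 billion

OMO sale (to banks) $81 billion: reserves −$81B, deposits 0.
FX purchase $6 billion: reserves +$6B, deposits 0.
Discount-window repayment $13 billion: reserves −$13B, deposits 0.
Totals: Δreserves = −$88B, Δdeposits = 0.
Δrequired reserves = 2% × 0 = 0.
Δexcess reserves = Δreserves − Δrequired = −$88B − (0) = -$88 billion.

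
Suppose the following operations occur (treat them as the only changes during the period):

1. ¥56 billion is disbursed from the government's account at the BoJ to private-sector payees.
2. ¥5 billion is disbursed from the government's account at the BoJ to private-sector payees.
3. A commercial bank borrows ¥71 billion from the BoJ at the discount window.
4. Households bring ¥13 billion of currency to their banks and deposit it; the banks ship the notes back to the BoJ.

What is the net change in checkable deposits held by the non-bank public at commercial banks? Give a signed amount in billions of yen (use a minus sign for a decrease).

+¥74 billion

BoJ balance sheet:
  Assets:      Loans to banks +¥71B
  Liabilities: Bank reserves +¥145B, Currency in circulation −¥13B, Government deposits −¥61B
Commercial banking system:
  Assets:      Reserves at CB +¥145B
  Liabilities: Checkable deposits +¥74B, Borrowings from CB +¥71B
So the change in checkable deposits held by the non-bank public at commercial banks is +¥74 billion.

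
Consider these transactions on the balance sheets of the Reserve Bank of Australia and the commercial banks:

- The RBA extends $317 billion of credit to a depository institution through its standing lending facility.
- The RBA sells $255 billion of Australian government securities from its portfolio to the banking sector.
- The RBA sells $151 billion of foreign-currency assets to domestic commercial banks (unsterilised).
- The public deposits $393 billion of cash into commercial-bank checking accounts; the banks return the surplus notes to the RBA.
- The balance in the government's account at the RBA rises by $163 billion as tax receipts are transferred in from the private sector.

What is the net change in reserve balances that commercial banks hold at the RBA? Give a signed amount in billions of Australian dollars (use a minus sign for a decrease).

+$141 billion

Discount-window loan $317 billion: the loan is credited to the bank's reserve account → +$317B.
OMO sale (to banks) $255 billion: the buying banks pay out of their reserve balances → −$255B.
FX sale $151 billion: the buying banks pay out of their reserve balances → −$151B.
Currency deposit $393 billion: returned notes are swapped for reserve credit → +$393B.
Government account inflow $163 billion: funds move from bank reserves into the government account → −$163B.
Net: 317 − 255 − 151 + 393 − 163 = +$141 billion.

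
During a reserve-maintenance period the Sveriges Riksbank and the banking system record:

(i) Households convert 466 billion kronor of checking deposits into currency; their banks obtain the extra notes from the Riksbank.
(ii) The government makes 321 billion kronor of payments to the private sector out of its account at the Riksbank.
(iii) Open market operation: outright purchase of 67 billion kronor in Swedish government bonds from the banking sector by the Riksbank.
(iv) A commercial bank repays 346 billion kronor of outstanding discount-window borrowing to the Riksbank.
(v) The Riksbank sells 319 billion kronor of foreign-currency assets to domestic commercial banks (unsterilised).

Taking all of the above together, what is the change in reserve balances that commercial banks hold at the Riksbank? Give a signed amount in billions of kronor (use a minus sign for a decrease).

Riksbank balance sheet:
  Assets:      Securities +67B, Loans to banks −346B, Foreign assets −319B
  Liabilities: Bank reserves −743B, Currency in circulation +466B, Government deposits −321B
Commercial banking system:
  Assets:      Reserves at CB −743B, Securities −67B, Foreign assets +319B
  Liabilities: Checkable deposits −145B, Borrowings from CB −346B
So the change in reserve balances that commercial banks hold at the Riksbank is -743 billion.

-743 billion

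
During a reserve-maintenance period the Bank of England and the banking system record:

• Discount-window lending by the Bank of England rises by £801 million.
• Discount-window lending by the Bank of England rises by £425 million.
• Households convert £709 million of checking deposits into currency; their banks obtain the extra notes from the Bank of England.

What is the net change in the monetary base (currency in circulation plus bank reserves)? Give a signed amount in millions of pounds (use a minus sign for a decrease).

Bank of England balance sheet:
  Assets:      Loans to banks +£1226M
  Liabilities: Bank reserves +£517M, Currency in circulation +£709M
Monetary base = currency + reserves: +£709M + (+£517M) = +£1226 million.

+£1226 million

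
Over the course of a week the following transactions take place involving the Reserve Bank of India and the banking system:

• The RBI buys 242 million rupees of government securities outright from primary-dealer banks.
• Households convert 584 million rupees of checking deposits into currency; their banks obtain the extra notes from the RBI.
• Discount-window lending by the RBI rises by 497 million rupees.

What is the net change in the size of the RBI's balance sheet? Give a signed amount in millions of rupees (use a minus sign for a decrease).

+739 million

RBI balance sheet:
  Assets:      Securities +242M, Loans to banks +497M
  Liabilities: Bank reserves +155M, Currency in circulation +584M
Change in total RBI assets = +739 million.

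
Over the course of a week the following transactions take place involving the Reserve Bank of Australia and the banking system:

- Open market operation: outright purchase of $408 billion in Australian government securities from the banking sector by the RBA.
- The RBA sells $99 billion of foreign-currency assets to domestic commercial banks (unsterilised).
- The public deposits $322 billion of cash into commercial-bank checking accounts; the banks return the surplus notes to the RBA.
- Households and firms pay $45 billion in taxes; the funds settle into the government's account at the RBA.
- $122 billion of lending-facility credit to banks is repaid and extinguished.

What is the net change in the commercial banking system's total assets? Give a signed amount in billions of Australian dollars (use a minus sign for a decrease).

+$155 billion

OMO purchase (from banks) $408 billion: just an asset swap on bank balance sheets → 0.
FX sale $99 billion: just an asset swap on bank balance sheets → 0.
Currency deposit $322 billion: bank balance sheets expand → +$322B.
Government account inflow $45 billion: bank balance sheets shrink → −$45B.
Discount-window repayment $122 billion: bank balance sheets shrink → −$122B.
Net: 0 + 0 + 322 − 45 − 122 = +$155 billion.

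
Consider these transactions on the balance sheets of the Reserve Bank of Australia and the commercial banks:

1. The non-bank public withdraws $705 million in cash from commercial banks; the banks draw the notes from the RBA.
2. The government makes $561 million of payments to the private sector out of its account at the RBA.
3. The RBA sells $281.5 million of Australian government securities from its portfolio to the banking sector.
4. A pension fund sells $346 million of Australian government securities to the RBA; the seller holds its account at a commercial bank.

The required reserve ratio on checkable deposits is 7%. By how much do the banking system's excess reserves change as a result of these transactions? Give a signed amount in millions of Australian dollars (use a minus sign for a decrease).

-$93.64 million

Currency withdrawal $705 million: reserves −$705M, deposits −$705M.
Government spending $561 million: reserves +$561M, deposits +$561M.
OMO sale (to banks) $281.5 million: reserves −$281.5M, deposits 0.
Asset purchase (from non-banks) $346 million: reserves +$346M, deposits +$346M.
Totals: Δreserves = −$79.5M, Δdeposits = +$202M.
Δrequired reserves = 7% × +$202M = +$14.14M.
Δexcess reserves = Δreserves − Δrequired = −$79.5M − (+$14.14M) = -$93.64 million.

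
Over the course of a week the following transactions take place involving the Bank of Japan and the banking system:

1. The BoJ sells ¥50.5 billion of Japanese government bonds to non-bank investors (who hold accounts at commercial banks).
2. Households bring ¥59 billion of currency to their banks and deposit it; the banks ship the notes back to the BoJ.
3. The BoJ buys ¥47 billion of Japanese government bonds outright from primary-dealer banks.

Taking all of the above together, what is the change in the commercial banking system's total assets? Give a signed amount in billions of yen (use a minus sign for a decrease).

+¥8.5 billion

Asset sale (to non-banks) ¥50.5 billion: bank balance sheets shrink → −¥50.5B.
Currency deposit ¥59 billion: bank balance sheets expand → +¥59B.
OMO purchase (from banks) ¥47 billion: just an asset swap on bank balance sheets → 0.
Net: −50.5 + 59 + 0 = +¥8.5 billion.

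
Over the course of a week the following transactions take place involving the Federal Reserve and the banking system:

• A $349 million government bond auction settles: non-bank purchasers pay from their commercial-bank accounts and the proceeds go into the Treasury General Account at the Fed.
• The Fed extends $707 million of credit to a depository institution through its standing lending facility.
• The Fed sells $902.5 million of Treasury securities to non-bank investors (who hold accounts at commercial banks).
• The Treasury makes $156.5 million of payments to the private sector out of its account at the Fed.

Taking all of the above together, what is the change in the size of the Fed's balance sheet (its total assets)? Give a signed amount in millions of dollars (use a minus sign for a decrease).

Fed balance sheet:
  Assets:      Securities −$902.5M, Loans to banks +$707M
  Liabilities: Bank reserves −$388M, Government deposits +$192.5M
Commercial banking system:
  Assets:      Reserves at CB −$388M
  Liabilities: Checkable deposits −$1095M, Borrowings from CB +$707M
Change in total Fed assets = -$195.5 million.

-$195.5 million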